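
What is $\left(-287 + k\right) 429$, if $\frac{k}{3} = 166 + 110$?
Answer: $232089$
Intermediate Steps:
$k = 828$ ($k = 3 \left(166 + 110\right) = 3 \cdot 276 = 828$)
$\left(-287 + k\right) 429 = \left(-287 + 828\right) 429 = 541 \cdot 429 = 232089$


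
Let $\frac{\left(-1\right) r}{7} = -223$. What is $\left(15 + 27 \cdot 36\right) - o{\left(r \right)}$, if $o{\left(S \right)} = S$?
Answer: $-574$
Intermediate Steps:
$r = 1561$ ($r = \left(-7\right) \left(-223\right) = 1561$)
$\left(15 + 27 \cdot 36\right) - o{\left(r \right)} = \left(15 + 27 \cdot 36\right) - 1561 = \left(15 + 972\right) - 1561 = 987 - 1561 = -574$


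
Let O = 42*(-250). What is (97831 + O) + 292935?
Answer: 380266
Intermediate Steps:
O = -10500
(97831 + O) + 292935 = (97831 - 10500) + 292935 = 87331 + 292935 = 380266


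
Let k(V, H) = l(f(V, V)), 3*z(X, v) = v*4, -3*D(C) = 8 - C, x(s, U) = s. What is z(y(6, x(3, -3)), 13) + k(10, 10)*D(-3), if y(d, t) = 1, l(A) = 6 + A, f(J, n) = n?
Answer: -124/3 ≈ -41.333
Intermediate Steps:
D(C) = -8/3 + C/3 (D(C) = -(8 - C)/3 = -8/3 + C/3)
z(X, v) = 4*v/3 (z(X, v) = (v*4)/3 = (4*v)/3 = 4*v/3)
k(V, H) = 6 + V
z(y(6, x(3, -3)), 13) + k(10, 10)*D(-3) = (4/3)*13 + (6 + 10)*(-8/3 + (⅓)*(-3)) = 52/3 + 16*(-8/3 - 1) = 52/3 + 16*(-11/3) = 52/3 - 176/3 = -124/3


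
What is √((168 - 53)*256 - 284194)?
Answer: 3*I*√28306 ≈ 504.73*I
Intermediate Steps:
√((168 - 53)*256 - 284194) = √(115*256 - 284194) = √(29440 - 284194) = √(-254754) = 3*I*√28306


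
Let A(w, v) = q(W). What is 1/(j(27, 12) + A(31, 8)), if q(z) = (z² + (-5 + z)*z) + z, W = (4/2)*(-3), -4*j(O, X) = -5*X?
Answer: 1/111 ≈ 0.0090090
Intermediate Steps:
j(O, X) = 5*X/4 (j(O, X) = -(-5)*X/4 = 5*X/4)
W = -6 (W = (4*(½))*(-3) = 2*(-3) = -6)
q(z) = z + z² + z*(-5 + z) (q(z) = (z² + z*(-5 + z)) + z = z + z² + z*(-5 + z))
A(w, v) = 96 (A(w, v) = 2*(-6)*(-2 - 6) = 2*(-6)*(-8) = 96)
1/(j(27, 12) + A(31, 8)) = 1/((5/4)*12 + 96) = 1/(15 + 96) = 1/111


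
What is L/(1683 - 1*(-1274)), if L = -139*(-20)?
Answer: 2780/2957 ≈ 0.94014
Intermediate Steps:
L = 2780
L/(1683 - 1*(-1274)) = 2780/(1683 - 1*(-1274)) = 2780/(1683 + 1274) = 2780/2957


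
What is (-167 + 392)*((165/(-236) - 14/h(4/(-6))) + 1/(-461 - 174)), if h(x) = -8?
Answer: 1768995/7493 ≈ 236.09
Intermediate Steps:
(-167 + 392)*((165/(-236) - 14/h(4/(-6))) + 1/(-461 - 174)) = (-167 + 392)*((165/(-236) - 14/(-8)) + 1/(-461 - 174)) = 225*((165*(-1/236) - 14*(-⅛)) + 1/(-635)) = 225*((-165/236 + 7/4) - 1/635) = 225*(62/59 - 1/635) = 225*(39311/37465) = 1768995/7493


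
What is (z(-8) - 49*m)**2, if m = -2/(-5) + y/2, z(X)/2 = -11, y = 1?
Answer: 436921/100 ≈ 4369.2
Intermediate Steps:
z(X) = -22 (z(X) = 2*(-11) = -22)
m = 9/10 (m = -2/(-5) + 1/2 = -2*(-1/5) + 1*(1/2) = 2/5 + 1/2 = 9/10 ≈ 0.90000)
(z(-8) - 49*m)**2 = (-22 - 49*9/10)**2 = (-22 - 441/10)**2 = (-661/10)**2 = 436921/100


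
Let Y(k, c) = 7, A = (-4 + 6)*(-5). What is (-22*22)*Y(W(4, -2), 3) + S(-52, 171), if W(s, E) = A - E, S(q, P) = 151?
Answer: -3237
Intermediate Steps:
A = -10 (A = 2*(-5) = -10)
W(s, E) = -10 - E
(-22*22)*Y(W(4, -2), 3) + S(-52, 171) = -22*22*7 + 151 = -484*7 + 151 = -3388 + 151 = -3237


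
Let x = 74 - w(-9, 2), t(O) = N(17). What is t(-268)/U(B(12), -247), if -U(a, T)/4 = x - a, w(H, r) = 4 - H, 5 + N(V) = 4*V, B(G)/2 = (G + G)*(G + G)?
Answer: 63/4364 ≈ 0.014436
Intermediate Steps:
B(G) = 8*G**2 (B(G) = 2*((G + G)*(G + G)) = 2*((2*G)*(2*G)) = 2*(4*G**2) = 8*G**2)
N(V) = -5 + 4*V
t(O) = 63 (t(O) = -5 + 4*17 = -5 + 68 = 63)
x = 61 (x = 74 - (4 - 1*(-9)) = 74 - (4 + 9) = 74 - 1*13 = 74 - 13 = 61)
U(a, T) = -244 + 4*a (U(a, T) = -4*(61 - a) = -244 + 4*a)
t(-268)/U(B(12), -247) = 63/(-244 + 4*(8*12**2)) = 63/(-244 + 4*(8*144)) = 63/(-244 + 4*1152) = 63/(-244 + 4608) = 63/4364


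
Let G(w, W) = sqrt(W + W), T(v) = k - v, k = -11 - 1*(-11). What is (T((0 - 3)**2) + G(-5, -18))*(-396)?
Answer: 3564 - 2376*I ≈ 3564.0 - 2376.0*I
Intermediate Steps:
k = 0 (k = -11 + 11 = 0)
T(v) = -v (T(v) = 0 - v = -v)
G(w, W) = sqrt(2)*sqrt(W) (G(w, W) = sqrt(2*W) = sqrt(2)*sqrt(W))
(T((0 - 3)**2) + G(-5, -18))*(-396) = (-(0 - 3)**2 + sqrt(2)*sqrt(-18))*(-396) = (-1*(-3)**2 + sqrt(2)*(3*I*sqrt(2)))*(-396) = (-1*9 + 6*I)*(-396) = (-9 + 6*I)*(-396) = 3564 - 2376*I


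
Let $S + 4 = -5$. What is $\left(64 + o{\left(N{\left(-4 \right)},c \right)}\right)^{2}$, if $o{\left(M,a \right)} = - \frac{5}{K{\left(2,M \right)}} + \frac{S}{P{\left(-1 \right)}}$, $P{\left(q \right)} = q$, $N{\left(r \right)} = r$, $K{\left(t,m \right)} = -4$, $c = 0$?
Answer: $\frac{88209}{16} \approx 5513.1$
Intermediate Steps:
$S = -9$ ($S = -4 - 5 = -9$)
$o{\left(M,a \right)} = \frac{41}{4}$ ($o{\left(M,a \right)} = - \frac{5}{-4} - \frac{9}{-1} = \left(-5\right) \left(- \frac{1}{4}\right) - -9 = \frac{5}{4} + 9 = \frac{41}{4}$)
$\left(64 + o{\left(N{\left(-4 \right)},c \right)}\right)^{2} = \left(64 + \frac{41}{4}\right)^{2} = \left(\frac{297}{4}\right)^{2} = \frac{88209}{16}$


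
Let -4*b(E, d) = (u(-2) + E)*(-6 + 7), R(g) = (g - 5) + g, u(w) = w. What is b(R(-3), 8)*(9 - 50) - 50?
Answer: -733/4 ≈ -183.25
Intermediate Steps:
R(g) = -5 + 2*g (R(g) = (-5 + g) + g = -5 + 2*g)
b(E, d) = ½ - E/4 (b(E, d) = -(-2 + E)*(-6 + 7)/4 = -(-2 + E)/4 = ½ - E/4)
b(R(-3), 8)*(9 - 50) - 50 = (½ - (-5 + 2*(-3))/4)*(9 - 50) - 50 = (½ - (-5 - 6)/4)*(-41) - 50 = (½ - ¼*(-11))*(-41) - 50 = (½ + 11/4)*(-41) - 50 = (13/4)*(-41) - 50 = -533/4 - 50 = -733/4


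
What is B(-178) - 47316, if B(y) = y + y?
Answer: -47672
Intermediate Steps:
B(y) = 2*y
B(-178) - 47316 = 2*(-178) - 47316 = -356 - 47316 = -47672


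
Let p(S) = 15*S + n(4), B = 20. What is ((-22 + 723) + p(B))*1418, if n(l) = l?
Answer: 1425090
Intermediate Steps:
p(S) = 4 + 15*S (p(S) = 15*S + 4 = 4 + 15*S)
((-22 + 723) + p(B))*1418 = ((-22 + 723) + (4 + 15*20))*1418 = (701 + (4 + 300))*1418 = (701 + 304)*1418 = 1005*1418 = 1425090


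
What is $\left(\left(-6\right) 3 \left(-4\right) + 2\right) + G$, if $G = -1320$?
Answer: $-1246$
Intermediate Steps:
$\left(\left(-6\right) 3 \left(-4\right) + 2\right) + G = \left(\left(-6\right) 3 \left(-4\right) + 2\right) - 1320 = \left(\left(-18\right) \left(-4\right) + 2\right) - 1320 = \left(72 + 2\right) - 1320 = 74 - 1320 = -1246$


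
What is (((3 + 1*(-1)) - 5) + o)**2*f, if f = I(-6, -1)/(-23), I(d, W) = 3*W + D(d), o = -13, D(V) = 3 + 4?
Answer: -1024/23 ≈ -44.522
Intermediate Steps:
D(V) = 7
I(d, W) = 7 + 3*W (I(d, W) = 3*W + 7 = 7 + 3*W)
f = -4/23 (f = (7 + 3*(-1))/(-23) = (7 - 3)*(-1/23) = 4*(-1/23) = -4/23 ≈ -0.17391)
(((3 + 1*(-1)) - 5) + o)**2*f = (((3 + 1*(-1)) - 5) - 13)**2*(-4/23) = (((3 - 1) - 5) - 13)**2*(-4/23) = ((2 - 5) - 13)**2*(-4/23) = (-3 - 13)**2*(-4/23) = (-16)**2*(-4/23) = 256*(-4/23) = -1024/23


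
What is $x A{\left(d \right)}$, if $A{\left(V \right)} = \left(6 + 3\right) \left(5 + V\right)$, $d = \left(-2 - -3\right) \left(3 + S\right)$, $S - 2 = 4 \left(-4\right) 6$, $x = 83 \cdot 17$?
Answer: $-1092114$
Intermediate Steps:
$x = 1411$
$S = -94$ ($S = 2 + 4 \left(-4\right) 6 = 2 - 96 = -94$)
$d = -91$ ($d = \left(-2 - -3\right) \left(3 - 94\right) = \left(-2 + 3\right) \left(-91\right) = 1 \left(-91\right) = -91$)
$A{\left(V \right)} = 45 + 9 V$ ($A{\left(V \right)} = 9 \left(5 + V\right) = 45 + 9 V$)
$x A{\left(d \right)} = 1411 \left(45 + 9 \left(-91\right)\right) = 1411 \left(45 - 819\right) = 1411 \left(-774\right) = -1092114$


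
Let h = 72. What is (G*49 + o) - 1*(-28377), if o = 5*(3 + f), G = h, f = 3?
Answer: 31935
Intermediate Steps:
G = 72
o = 30 (o = 5*(3 + 3) = 5*6 = 30)
(G*49 + o) - 1*(-28377) = (72*49 + 30) - 1*(-28377) = (3528 + 30) + 28377 = 3558 + 28377 = 31935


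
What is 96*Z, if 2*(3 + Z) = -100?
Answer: -5088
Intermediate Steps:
Z = -53 (Z = -3 + (½)*(-100) = -3 - 50 = -53)
96*Z = 96*(-53) = -5088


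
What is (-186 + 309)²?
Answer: 15129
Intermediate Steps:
(-186 + 309)² = 123² = 15129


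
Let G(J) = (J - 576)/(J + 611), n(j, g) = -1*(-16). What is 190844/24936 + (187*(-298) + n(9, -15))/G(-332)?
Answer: 12117368081/707559 ≈ 17126.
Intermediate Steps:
n(j, g) = 16
G(J) = (-576 + J)/(611 + J)
190844/24936 + (187*(-298) + n(9, -15))/G(-332) = 190844/24936 + (187*(-298) + 16)/(((-576 - 332)/(611 - 332))) = 190844*(1/24936) + (-55726 + 16)/((-908/279)) = 47711/6234 - 55710/((1/279)*(-908)) = 47711/6234 - 55710/(-908/279) = 47711/6234 - 55710*(-279/908) = 47711/6234 + 7771545/454 = 12117368081/707559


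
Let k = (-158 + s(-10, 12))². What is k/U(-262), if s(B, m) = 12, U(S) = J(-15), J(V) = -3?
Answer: -21316/3 ≈ -7105.3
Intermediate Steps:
U(S) = -3
k = 21316 (k = (-158 + 12)² = (-146)² = 21316)
k/U(-262) = 21316/(-3) = 21316*(-⅓) = -21316/3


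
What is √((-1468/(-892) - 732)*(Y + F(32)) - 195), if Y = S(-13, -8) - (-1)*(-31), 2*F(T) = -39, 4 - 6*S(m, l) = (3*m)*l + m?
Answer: 4*√2030723409/669 ≈ 269.44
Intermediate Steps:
S(m, l) = ⅔ - m/6 - l*m/2 (S(m, l) = ⅔ - ((3*m)*l + m)/6 = ⅔ - (3*l*m + m)/6 = ⅔ - (m + 3*l*m)/6 = ⅔ + (-m/6 - l*m/2) = ⅔ - m/6 - l*m/2)
F(T) = -39/2 (F(T) = (½)*(-39) = -39/2)
Y = -481/6 (Y = (⅔ - ⅙*(-13) - ½*(-8)*(-13)) - (-1)*(-31) = (⅔ + 13/6 - 52) - 1*31 = -295/6 - 31 = -481/6 ≈ -80.167)
√((-1468/(-892) - 732)*(Y + F(32)) - 195) = √((-1468/(-892) - 732)*(-481/6 - 39/2) - 195) = √((-1468*(-1/892) - 732)*(-299/3) - 195) = √((367/223 - 732)*(-299/3) - 195) = √(-162869/223*(-299/3) - 195) = √(48697831/669 - 195) = √(48567376/669) = 4*√2030723409/669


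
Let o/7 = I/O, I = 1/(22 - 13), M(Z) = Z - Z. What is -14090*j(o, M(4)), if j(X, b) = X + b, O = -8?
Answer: 49315/36 ≈ 1369.9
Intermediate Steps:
M(Z) = 0
I = 1/9 ≈ 0.11111
o = -7/72 (o = 7*((1/9)/(-8)) = 7*((1/9)*(-1/8)) = 7*(-1/72) = -7/72 ≈ -0.097222)
-14090*j(o, M(4)) = -14090*(-7/72 + 0) = -14090*(-7/72) = 49315/36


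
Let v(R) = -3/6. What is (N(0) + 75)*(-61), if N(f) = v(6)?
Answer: -9089/2 ≈ -4544.5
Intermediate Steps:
v(R) = -1/2 (v(R) = -3/6 = -1*1/2 = -1/2)
N(f) = -1/2
(N(0) + 75)*(-61) = (-1/2 + 75)*(-61) = (149/2)*(-61) = -9089/2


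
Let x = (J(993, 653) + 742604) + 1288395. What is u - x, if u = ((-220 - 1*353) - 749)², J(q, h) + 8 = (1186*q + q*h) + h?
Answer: -2110087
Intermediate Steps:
J(q, h) = -8 + h + 1186*q + h*q (J(q, h) = -8 + ((1186*q + q*h) + h) = -8 + ((1186*q + h*q) + h) = -8 + (h + 1186*q + h*q) = -8 + h + 1186*q + h*q)
x = 3857771 (x = ((-8 + 653 + 1186*993 + 653*993) + 742604) + 1288395 = ((-8 + 653 + 1177698 + 648429) + 742604) + 1288395 = (1826772 + 742604) + 1288395 = 2569376 + 1288395 = 3857771)
u = 1747684 (u = ((-220 - 353) - 749)² = (-573 - 749)² = (-1322)² = 1747684)
u - x = 1747684 - 1*3857771 = 1747684 - 3857771 = -2110087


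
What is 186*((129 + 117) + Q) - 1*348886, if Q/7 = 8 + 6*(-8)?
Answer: -355210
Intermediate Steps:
Q = -280 (Q = 7*(8 + 6*(-8)) = 7*(8 - 48) = 7*(-40) = -280)
186*((129 + 117) + Q) - 1*348886 = 186*((129 + 117) - 280) - 1*348886 = 186*(246 - 280) - 348886 = 186*(-34) - 348886 = -6324 - 348886 = -355210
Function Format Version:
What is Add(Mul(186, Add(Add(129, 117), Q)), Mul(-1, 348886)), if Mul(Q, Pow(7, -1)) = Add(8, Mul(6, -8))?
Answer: -355210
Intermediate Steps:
Q = -280 (Q = Mul(7, Add(8, Mul(6, -8))) = Mul(7, Add(8, -48)) = Mul(7, -40) = -280)
Add(Mul(186, Add(Add(129, 117), Q)), Mul(-1, 348886)) = Add(Mul(186, Add(Add(129, 117), -280)), Mul(-1, 348886)) = Add(Mul(186, Add(246, -280)), -348886) = Add(Mul(186, -34), -348886) = Add(-6324, -348886) = -355210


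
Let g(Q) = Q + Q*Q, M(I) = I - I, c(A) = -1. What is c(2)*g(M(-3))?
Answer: 0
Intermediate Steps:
M(I) = 0
g(Q) = Q + Q²
c(2)*g(M(-3)) = -0*(1 + 0) = -0 = -1*0 = 0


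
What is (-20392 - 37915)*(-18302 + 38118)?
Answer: -1155411512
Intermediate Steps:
(-20392 - 37915)*(-18302 + 38118) = -58307*19816 = -1155411512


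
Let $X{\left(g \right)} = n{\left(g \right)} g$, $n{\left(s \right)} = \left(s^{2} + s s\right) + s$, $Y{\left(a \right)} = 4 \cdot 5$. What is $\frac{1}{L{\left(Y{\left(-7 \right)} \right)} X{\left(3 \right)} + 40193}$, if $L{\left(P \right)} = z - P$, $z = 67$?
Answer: $\frac{1}{43154} \approx 2.3173 \cdot 10^{-5}$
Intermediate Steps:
$Y{\left(a \right)} = 20$
$n{\left(s \right)} = s + 2 s^{2}$ ($n{\left(s \right)} = \left(s^{2} + s^{2}\right) + s = 2 s^{2} + s = s + 2 s^{2}$)
$L{\left(P \right)} = 67 - P$
$X{\left(g \right)} = g^{2} \left(1 + 2 g\right)$ ($X{\left(g \right)} = g \left(1 + 2 g\right) g = g^{2} \left(1 + 2 g\right)$)
$\frac{1}{L{\left(Y{\left(-7 \right)} \right)} X{\left(3 \right)} + 40193} = \frac{1}{\left(67 - 20\right) 3^{2} \left(1 + 2 \cdot 3\right) + 40193} = \frac{1}{\left(67 - 20\right) 9 \left(1 + 6\right) + 40193} = \frac{1}{47 \cdot 9 \cdot 7 + 40193} = \frac{1}{47 \cdot 63 + 40193} = \frac{1}{2961 + 40193} = \frac{1}{43154}$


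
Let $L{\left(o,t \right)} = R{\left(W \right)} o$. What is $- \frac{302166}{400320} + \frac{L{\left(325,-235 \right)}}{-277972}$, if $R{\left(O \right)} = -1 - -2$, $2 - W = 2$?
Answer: $- \frac{1168385991}{1545524320} \approx -0.75598$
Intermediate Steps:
$W = 0$ ($W = 2 - 2 = 0$)
$R{\left(O \right)} = 1$ ($R{\left(O \right)} = -1 + 2 = 1$)
$L{\left(o,t \right)} = o$ ($L{\left(o,t \right)} = 1 o = o$)
$- \frac{302166}{400320} + \frac{L{\left(325,-235 \right)}}{-277972} = - \frac{302166}{400320} + \frac{325}{-277972} = \left(-302166\right) \frac{1}{400320} + 325 \left(- \frac{1}{277972}\right) = - \frac{16787}{22240} - \frac{325}{277972} = - \frac{1168385991}{1545524320}$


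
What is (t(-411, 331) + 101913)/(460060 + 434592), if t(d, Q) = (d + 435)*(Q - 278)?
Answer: 103185/894652 ≈ 0.11534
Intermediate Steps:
t(d, Q) = (-278 + Q)*(435 + d) (t(d, Q) = (435 + d)*(-278 + Q) = (-278 + Q)*(435 + d))
(t(-411, 331) + 101913)/(460060 + 434592) = ((-120930 - 278*(-411) + 435*331 + 331*(-411)) + 101913)/(460060 + 434592) = ((-120930 + 114258 + 143985 - 136041) + 101913)/894652 = (1272 + 101913)*(1/894652) = 103185*(1/894652) = 103185/894652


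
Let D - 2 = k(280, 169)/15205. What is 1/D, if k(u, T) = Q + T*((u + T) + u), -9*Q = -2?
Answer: 136845/1382501 ≈ 0.098984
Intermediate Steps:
Q = 2/9 (Q = -1/9*(-2) = 2/9 ≈ 0.22222)
k(u, T) = 2/9 + T*(T + 2*u) (k(u, T) = 2/9 + T*((u + T) + u) = 2/9 + T*((T + u) + u) = 2/9 + T*(T + 2*u))
D = 1382501/136845 (D = 2 + (2/9 + 169**2 + 2*169*280)/15205 = 2 + (2/9 + 28561 + 94640)*(1/15205) = 2 + (1108811/9)*(1/15205) = 2 + 1108811/136845 = 1382501/136845 ≈ 10.103)
1/D = 1/(1382501/136845) = 136845/1382501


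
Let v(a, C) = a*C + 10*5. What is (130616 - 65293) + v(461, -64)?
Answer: 35869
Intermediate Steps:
v(a, C) = 50 + C*a (v(a, C) = C*a + 50 = 50 + C*a)
(130616 - 65293) + v(461, -64) = (130616 - 65293) + (50 - 64*461) = 65323 + (50 - 29504) = 65323 - 29454 = 35869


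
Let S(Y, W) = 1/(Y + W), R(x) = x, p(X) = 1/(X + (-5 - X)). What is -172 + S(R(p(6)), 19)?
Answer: -16163/94 ≈ -171.95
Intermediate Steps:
p(X) = -⅕ (p(X) = 1/(-5) = -⅕)
S(Y, W) = 1/(W + Y)
-172 + S(R(p(6)), 19) = -172 + 1/(19 - ⅕) = -172 + 1/(94/5) = -172 + 5/94 = -16163/94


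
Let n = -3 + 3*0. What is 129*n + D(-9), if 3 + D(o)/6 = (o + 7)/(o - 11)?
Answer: -2022/5 ≈ -404.40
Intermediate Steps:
D(o) = -18 + 6*(7 + o)/(-11 + o) (D(o) = -18 + 6*((o + 7)/(o - 11)) = -18 + 6*((7 + o)/(-11 + o)) = -18 + 6*(7 + o)/(-11 + o))
n = -3 (n = -3 + 0 = -3)
129*n + D(-9) = 129*(-3) + 12*(20 - 1*(-9))/(-11 - 9) = -387 + 12*(20 + 9)/(-20) = -387 + 12*(-1/20)*29 = -387 - 87/5 = -2022/5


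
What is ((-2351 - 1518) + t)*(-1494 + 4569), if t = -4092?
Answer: -24480075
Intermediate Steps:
((-2351 - 1518) + t)*(-1494 + 4569) = ((-2351 - 1518) - 4092)*(-1494 + 4569) = (-3869 - 4092)*3075 = -7961*3075 = -24480075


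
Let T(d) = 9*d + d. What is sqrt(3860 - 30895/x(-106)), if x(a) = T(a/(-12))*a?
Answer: sqrt(43408034)/106 ≈ 62.155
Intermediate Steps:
T(d) = 10*d
x(a) = -5*a**2/6 (x(a) = (10*(a/(-12)))*a = (10*(a*(-1/12)))*a = (10*(-a/12))*a = (-5*a/6)*a = -5*a**2/6)
sqrt(3860 - 30895/x(-106)) = sqrt(3860 - 30895/((-5/6*(-106)**2))) = sqrt(3860 - 30895/((-5/6*11236))) = sqrt(3860 - 30895/(-28090/3)) = sqrt(3860 - 30895*(-3/28090)) = sqrt(3860 + 18537/5618) = sqrt(21704017/5618) = sqrt(43408034)/106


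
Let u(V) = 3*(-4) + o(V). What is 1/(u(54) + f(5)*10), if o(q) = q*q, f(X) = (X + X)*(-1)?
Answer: 1/2804 ≈ 0.00035663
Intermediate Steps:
f(X) = -2*X (f(X) = (2*X)*(-1) = -2*X)
o(q) = q**2
u(V) = -12 + V**2 (u(V) = 3*(-4) + V**2 = -12 + V**2)
1/(u(54) + f(5)*10) = 1/((-12 + 54**2) - 2*5*10) = 1/((-12 + 2916) - 10*10) = 1/(2904 - 100) = 1/2804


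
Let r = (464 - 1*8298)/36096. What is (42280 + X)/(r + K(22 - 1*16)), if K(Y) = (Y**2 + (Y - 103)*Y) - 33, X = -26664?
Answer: -281837568/10453709 ≈ -26.961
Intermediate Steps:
r = -3917/18048 (r = (464 - 8298)*(1/36096) = -7834*1/36096 = -3917/18048 ≈ -0.21703)
K(Y) = -33 + Y**2 + Y*(-103 + Y) (K(Y) = (Y**2 + (-103 + Y)*Y) - 33 = (Y**2 + Y*(-103 + Y)) - 33 = -33 + Y**2 + Y*(-103 + Y))
(42280 + X)/(r + K(22 - 1*16)) = (42280 - 26664)/(-3917/18048 + (-33 - 103*(22 - 1*16) + 2*(22 - 1*16)**2)) = 15616/(-3917/18048 + (-33 - 103*(22 - 16) + 2*(22 - 16)**2)) = 15616/(-3917/18048 + (-33 - 103*6 + 2*6**2)) = 15616/(-3917/18048 + (-33 - 618 + 2*36)) = 15616/(-3917/18048 + (-33 - 618 + 72)) = 15616/(-3917/18048 - 579) = 15616/(-10453709/18048) = 15616*(-18048/10453709) = -281837568/10453709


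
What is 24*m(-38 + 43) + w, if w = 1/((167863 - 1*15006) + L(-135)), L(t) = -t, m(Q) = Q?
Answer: 18359041/152992 ≈ 120.00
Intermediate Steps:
w = 1/152992 (w = 1/((167863 - 1*15006) - 1*(-135)) = 1/((167863 - 15006) + 135) = 1/(152857 + 135) = 1/152992 ≈ 6.5363e-6)
24*m(-38 + 43) + w = 24*(-38 + 43) + 1/152992 = 24*5 + 1/152992 = 120 + 1/152992 = 18359041/152992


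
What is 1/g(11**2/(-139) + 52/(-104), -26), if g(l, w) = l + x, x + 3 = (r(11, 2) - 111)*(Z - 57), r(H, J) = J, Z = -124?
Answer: 278/5483447 ≈ 5.0698e-5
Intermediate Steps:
x = 19726 (x = -3 + (2 - 111)*(-124 - 57) = -3 - 109*(-181) = -3 + 19729 = 19726)
g(l, w) = 19726 + l (g(l, w) = l + 19726 = 19726 + l)
1/g(11**2/(-139) + 52/(-104), -26) = 1/(19726 + (11**2/(-139) + 52/(-104))) = 1/(19726 + (121*(-1/139) + 52*(-1/104))) = 1/(19726 + (-121/139 - 1/2)) = 1/(19726 - 381/278) = 1/(5483447/278) = 278/5483447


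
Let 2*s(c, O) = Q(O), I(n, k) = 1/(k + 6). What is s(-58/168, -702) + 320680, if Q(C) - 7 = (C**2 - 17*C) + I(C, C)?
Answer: 797689079/1392 ≈ 5.7305e+5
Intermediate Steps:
I(n, k) = 1/(6 + k)
Q(C) = 7 + C**2 + 1/(6 + C) - 17*C (Q(C) = 7 + ((C**2 - 17*C) + 1/(6 + C)) = 7 + (C**2 + 1/(6 + C) - 17*C) = 7 + C**2 + 1/(6 + C) - 17*C)
s(c, O) = (1 + (6 + O)*(7 + O**2 - 17*O))/(2*(6 + O)) (s(c, O) = ((1 + (6 + O)*(7 + O**2 - 17*O))/(6 + O))/2 = (1 + (6 + O)*(7 + O**2 - 17*O))/(2*(6 + O)))
s(-58/168, -702) + 320680 = (1 + (6 - 702)*(7 + (-702)**2 - 17*(-702)))/(2*(6 - 702)) + 320680 = (1/2)*(1 - 696*(7 + 492804 + 11934))/(-696) + 320680 = (1/2)*(-1/696)*(1 - 696*504745) + 320680 = (1/2)*(-1/696)*(1 - 351302520) + 320680 = (1/2)*(-1/696)*(-351302519) + 320680 = 351302519/1392 + 320680 = 797689079/1392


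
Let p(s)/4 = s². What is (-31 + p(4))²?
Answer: 1089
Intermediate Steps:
p(s) = 4*s²
(-31 + p(4))² = (-31 + 4*4²)² = (-31 + 4*16)² = (-31 + 64)² = 33² = 1089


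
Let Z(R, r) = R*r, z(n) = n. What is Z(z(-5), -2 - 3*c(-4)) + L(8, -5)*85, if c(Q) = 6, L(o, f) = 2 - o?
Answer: -410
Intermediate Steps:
Z(z(-5), -2 - 3*c(-4)) + L(8, -5)*85 = -5*(-2 - 3*6) + (2 - 1*8)*85 = -5*(-2 - 18) + (2 - 8)*85 = -5*(-20) - 6*85 = 100 - 510 = -410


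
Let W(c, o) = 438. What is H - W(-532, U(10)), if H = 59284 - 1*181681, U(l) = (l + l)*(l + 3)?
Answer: -122835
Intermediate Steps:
U(l) = 2*l*(3 + l) (U(l) = (2*l)*(3 + l) = 2*l*(3 + l))
H = -122397 (H = 59284 - 181681 = -122397)
H - W(-532, U(10)) = -122397 - 1*438 = -122397 - 438 = -122835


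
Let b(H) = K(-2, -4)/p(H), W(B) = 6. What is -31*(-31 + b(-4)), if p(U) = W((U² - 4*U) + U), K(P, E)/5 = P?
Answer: 3038/3 ≈ 1012.7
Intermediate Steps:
K(P, E) = 5*P
p(U) = 6
b(H) = -5/3 (b(H) = (5*(-2))/6 = -10*⅙ = -5/3)
-31*(-31 + b(-4)) = -31*(-31 - 5/3) = -31*(-98/3) = 3038/3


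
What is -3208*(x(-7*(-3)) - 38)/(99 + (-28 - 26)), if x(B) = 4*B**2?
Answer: -5537008/45 ≈ -1.2304e+5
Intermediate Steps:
-3208*(x(-7*(-3)) - 38)/(99 + (-28 - 26)) = -3208*(4*(-7*(-3))**2 - 38)/(99 + (-28 - 26)) = -3208*(4*21**2 - 38)/(99 - 54) = -3208*(4*441 - 38)/45 = -3208*(1764 - 38)/45 = -5537008/45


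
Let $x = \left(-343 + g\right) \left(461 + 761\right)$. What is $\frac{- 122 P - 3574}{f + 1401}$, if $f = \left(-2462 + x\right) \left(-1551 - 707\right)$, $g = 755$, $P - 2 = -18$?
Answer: $\frac{1622}{1131261115} \approx 1.4338 \cdot 10^{-6}$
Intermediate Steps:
$P = -16$ ($P = 2 - 18 = -16$)
$x = 503464$ ($x = \left(-343 + 755\right) \left(461 + 761\right) = 412 \cdot 1222 = 503464$)
$f = -1131262516$ ($f = \left(-2462 + 503464\right) \left(-1551 - 707\right) = 501002 \left(-2258\right) = -1131262516$)
$\frac{- 122 P - 3574}{f + 1401} = \frac{\left(-122\right) \left(-16\right) - 3574}{-1131262516 + 1401} = \frac{1952 - 3574}{-1131261115} = \left(-1622\right) \left(- \frac{1}{1131261115}\right) = \frac{1622}{1131261115}$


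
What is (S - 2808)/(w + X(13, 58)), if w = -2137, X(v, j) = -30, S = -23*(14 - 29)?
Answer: 2463/2167 ≈ 1.1366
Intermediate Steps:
S = 345 (S = -23*(-15) = 345)
(S - 2808)/(w + X(13, 58)) = (345 - 2808)/(-2137 - 30) = -2463/(-2167) = -2463*(-1/2167) = 2463/2167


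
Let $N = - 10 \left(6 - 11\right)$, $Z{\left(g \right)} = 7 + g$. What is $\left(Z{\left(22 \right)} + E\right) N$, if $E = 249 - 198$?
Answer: $4000$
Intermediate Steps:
$N = 50$ ($N = \left(-10\right) \left(-5\right) = 50$)
$E = 51$
$\left(Z{\left(22 \right)} + E\right) N = \left(\left(7 + 22\right) + 51\right) 50 = \left(29 + 51\right) 50 = 80 \cdot 50 = 4000$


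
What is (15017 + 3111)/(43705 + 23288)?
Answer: 18128/66993 ≈ 0.27060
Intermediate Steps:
(15017 + 3111)/(43705 + 23288) = 18128/66993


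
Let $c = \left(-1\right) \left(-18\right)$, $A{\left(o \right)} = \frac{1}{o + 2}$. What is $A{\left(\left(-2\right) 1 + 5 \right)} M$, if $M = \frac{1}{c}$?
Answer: $\frac{1}{90} \approx 0.011111$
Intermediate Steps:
$A{\left(o \right)} = \frac{1}{2 + o}$
$c = 18$
$M = \frac{1}{18} \approx 0.055556$
$A{\left(\left(-2\right) 1 + 5 \right)} M = \frac{1}{2 + \left(\left(-2\right) 1 + 5\right)} \frac{1}{18} = \frac{1}{2 + \left(-2 + 5\right)} \frac{1}{18} = \frac{1}{2 + 3} \cdot \frac{1}{18} = \frac{1}{5} \cdot \frac{1}{18} = \frac{1}{90}$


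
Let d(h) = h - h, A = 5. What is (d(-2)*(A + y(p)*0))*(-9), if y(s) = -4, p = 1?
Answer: 0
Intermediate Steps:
d(h) = 0
(d(-2)*(A + y(p)*0))*(-9) = (0*(5 - 4*0))*(-9) = (0*(5 + 0))*(-9) = (0*5)*(-9) = 0*(-9) = 0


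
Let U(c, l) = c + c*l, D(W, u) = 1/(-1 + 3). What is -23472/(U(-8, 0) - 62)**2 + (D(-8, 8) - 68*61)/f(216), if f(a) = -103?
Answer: 8952567/252350 ≈ 35.477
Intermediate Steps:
D(W, u) = 1/2
-23472/(U(-8, 0) - 62)**2 + (D(-8, 8) - 68*61)/f(216) = -23472/(-8*(1 + 0) - 62)**2 + (1/2 - 68*61)/(-103) = -23472/(-8*1 - 62)**2 + (1/2 - 4148)*(-1/103) = -23472/(-8 - 62)**2 - 8295/2*(-1/103) = -23472/((-70)**2) + 8295/206 = -23472/4900 + 8295/206 = -23472*1/4900 + 8295/206 = -5868/1225 + 8295/206 = 8952567/252350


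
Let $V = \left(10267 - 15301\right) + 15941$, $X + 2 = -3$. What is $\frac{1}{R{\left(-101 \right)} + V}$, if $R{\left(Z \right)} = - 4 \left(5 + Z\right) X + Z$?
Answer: $\frac{1}{8886} \approx 0.00011254$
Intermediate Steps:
$X = -5$ ($X = -2 - 3 = -5$)
$V = 10907$ ($V = -5034 + 15941 = 10907$)
$R{\left(Z \right)} = 100 + 21 Z$ ($R{\left(Z \right)} = - 4 \left(5 + Z\right) \left(-5\right) + Z = \left(-20 - 4 Z\right) \left(-5\right) + Z = \left(100 + 20 Z\right) + Z = 100 + 21 Z$)
$\frac{1}{R{\left(-101 \right)} + V} = \frac{1}{\left(100 + 21 \left(-101\right)\right) + 10907} = \frac{1}{\left(100 - 2121\right) + 10907} = \frac{1}{-2021 + 10907} = \frac{1}{8886}$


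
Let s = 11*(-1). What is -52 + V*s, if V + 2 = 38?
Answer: -448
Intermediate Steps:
V = 36 (V = -2 + 38 = 36)
s = -11
-52 + V*s = -52 + 36*(-11) = -52 - 396 = -448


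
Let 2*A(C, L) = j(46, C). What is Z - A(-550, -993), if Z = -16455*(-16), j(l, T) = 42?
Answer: 263259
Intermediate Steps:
A(C, L) = 21 (A(C, L) = (½)*42 = 21)
Z = 263280
Z - A(-550, -993) = 263280 - 1*21 = 263280 - 21 = 263259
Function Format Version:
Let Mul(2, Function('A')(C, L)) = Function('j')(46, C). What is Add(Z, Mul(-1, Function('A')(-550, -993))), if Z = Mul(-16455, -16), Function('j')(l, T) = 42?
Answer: 263259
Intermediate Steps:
Function('A')(C, L) = 21 (Function('A')(C, L) = Mul(Rational(1, 2), 42) = 21)
Z = 263280
Add(Z, Mul(-1, Function('A')(-550, -993))) = Add(263280, Mul(-1, 21)) = Add(263280, -21) = 263259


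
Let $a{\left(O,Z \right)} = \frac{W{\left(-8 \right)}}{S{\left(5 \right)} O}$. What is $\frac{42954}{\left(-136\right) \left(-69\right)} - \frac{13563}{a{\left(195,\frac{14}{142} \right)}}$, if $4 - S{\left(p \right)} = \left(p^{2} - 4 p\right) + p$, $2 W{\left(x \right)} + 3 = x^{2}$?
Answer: $\frac{49637761579}{95404} \approx 5.2029 \cdot 10^{5}$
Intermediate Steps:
$W{\left(x \right)} = - \frac{3}{2} + \frac{x^{2}}{2}$
$S{\left(p \right)} = 4 - p^{2} + 3 p$ ($S{\left(p \right)} = 4 - \left(\left(p^{2} - 4 p\right) + p\right) = 4 - \left(p^{2} - 3 p\right) = 4 - p^{2} + 3 p$)
$a{\left(O,Z \right)} = - \frac{61}{12 O}$ ($a{\left(O,Z \right)} = \frac{- \frac{3}{2} + \frac{\left(-8\right)^{2}}{2}}{\left(4 - 5^{2} + 3 \cdot 5\right) O} = \frac{- \frac{3}{2} + \frac{1}{2} \cdot 64}{\left(4 - 25 + 15\right) O} = \frac{- \frac{3}{2} + 32}{\left(4 - 25 + 15\right) O} = \frac{61}{2 \left(- 6 O\right)} = \frac{61 \left(- \frac{1}{6 O}\right)}{2} = - \frac{61}{12 O}$)
$\frac{42954}{\left(-136\right) \left(-69\right)} - \frac{13563}{a{\left(195,\frac{14}{142} \right)}} = \frac{42954}{\left(-136\right) \left(-69\right)} - \frac{13563}{\left(- \frac{61}{12}\right) \frac{1}{195}} = \frac{42954}{9384} - \frac{13563}{\left(- \frac{61}{12}\right) \frac{1}{195}} = 42954 \cdot \frac{1}{9384} - \frac{13563}{- \frac{61}{2340}} = \frac{7159}{1564} - - \frac{31737420}{61} = \frac{7159}{1564} + \frac{31737420}{61} = \frac{49637761579}{95404}$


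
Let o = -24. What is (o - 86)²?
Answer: 12100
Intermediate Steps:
(o - 86)² = (-24 - 86)² = (-110)² = 12100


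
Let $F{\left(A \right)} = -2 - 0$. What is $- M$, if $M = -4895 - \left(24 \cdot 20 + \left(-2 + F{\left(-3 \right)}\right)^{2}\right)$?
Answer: $5391$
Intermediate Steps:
$F{\left(A \right)} = -2$ ($F{\left(A \right)} = -2 + 0 = -2$)
$M = -5391$ ($M = -4895 - \left(24 \cdot 20 + \left(-2 - 2\right)^{2}\right) = -4895 - \left(480 + \left(-4\right)^{2}\right) = -4895 - \left(480 + 16\right) = -4895 - 496 = -5391$)
$- M = \left(-1\right) \left(-5391\right) = 5391$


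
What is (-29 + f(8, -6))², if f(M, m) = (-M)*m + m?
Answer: 169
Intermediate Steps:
f(M, m) = m - M*m (f(M, m) = -M*m + m = m - M*m)
(-29 + f(8, -6))² = (-29 - 6*(1 - 1*8))² = (-29 - 6*(1 - 8))² = (-29 - 6*(-7))² = (-29 + 42)² = 13² = 169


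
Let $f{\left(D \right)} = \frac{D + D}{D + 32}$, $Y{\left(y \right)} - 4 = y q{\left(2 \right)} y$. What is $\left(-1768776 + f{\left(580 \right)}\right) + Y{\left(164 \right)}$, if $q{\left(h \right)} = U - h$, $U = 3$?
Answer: $- \frac{266506738}{153} \approx -1.7419 \cdot 10^{6}$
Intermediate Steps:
$q{\left(h \right)} = 3 - h$
$Y{\left(y \right)} = 4 + y^{2}$ ($Y{\left(y \right)} = 4 + y \left(3 - 2\right) y = 4 + y 1 y = 4 + y y = 4 + y^{2}$)
$f{\left(D \right)} = \frac{2 D}{32 + D}$
$\left(-1768776 + f{\left(580 \right)}\right) + Y{\left(164 \right)} = \left(-1768776 + 2 \cdot 580 \frac{1}{32 + 580}\right) + \left(4 + 164^{2}\right) = \left(-1768776 + 2 \cdot 580 \cdot \frac{1}{612}\right) + \left(4 + 26896\right) = \left(-1768776 + 2 \cdot 580 \cdot \frac{1}{612}\right) + 26900 = \left(-1768776 + \frac{290}{153}\right) + 26900 = - \frac{270622438}{153} + 26900 = - \frac{266506738}{153}$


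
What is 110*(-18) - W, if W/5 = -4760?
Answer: 21820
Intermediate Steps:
W = -23800 (W = 5*(-4760) = -23800)
110*(-18) - W = 110*(-18) - 1*(-23800) = -1980 + 23800 = 21820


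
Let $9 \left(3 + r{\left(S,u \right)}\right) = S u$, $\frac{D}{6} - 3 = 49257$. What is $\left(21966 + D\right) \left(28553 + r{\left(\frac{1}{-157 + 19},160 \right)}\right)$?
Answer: $\frac{1876522563740}{207} \approx 9.0653 \cdot 10^{9}$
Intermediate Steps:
$D = 295560$ ($D = 18 + 6 \cdot 49257 = 18 + 295542 = 295560$)
$r{\left(S,u \right)} = -3 + \frac{S u}{9}$
$\left(21966 + D\right) \left(28553 + r{\left(\frac{1}{-157 + 19},160 \right)}\right) = \left(21966 + 295560\right) \left(28553 - \left(3 - \frac{1}{9} \frac{1}{-157 + 19} \cdot 160\right)\right) = 317526 \left(28553 - \left(3 - \frac{1}{9} \frac{1}{-138} \cdot 160\right)\right) = 317526 \left(28553 - \left(3 + \frac{1}{1242} \cdot 160\right)\right) = 317526 \left(28553 - \frac{1943}{621}\right) = 317526 \cdot \frac{17729470}{621} = \frac{1876522563740}{207}$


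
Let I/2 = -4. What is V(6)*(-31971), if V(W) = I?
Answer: 255768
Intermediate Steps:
I = -8 (I = 2*(-4) = -8)
V(W) = -8
V(6)*(-31971) = -8*(-31971) = 255768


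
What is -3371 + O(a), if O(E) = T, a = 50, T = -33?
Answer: -3404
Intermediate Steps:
O(E) = -33
-3371 + O(a) = -3371 - 33 = -3404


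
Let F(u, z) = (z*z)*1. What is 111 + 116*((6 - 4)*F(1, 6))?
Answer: 8463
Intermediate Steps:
F(u, z) = z**2 (F(u, z) = z**2*1 = z**2)
111 + 116*((6 - 4)*F(1, 6)) = 111 + 116*((6 - 4)*6**2) = 111 + 116*(2*36) = 111 + 116*72 = 111 + 8352 = 8463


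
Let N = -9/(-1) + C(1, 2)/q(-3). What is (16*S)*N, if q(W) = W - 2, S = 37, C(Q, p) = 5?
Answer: 4736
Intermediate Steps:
q(W) = -2 + W
N = 8 (N = -9/(-1) + 5/(-2 - 3) = -9*(-1) + 5/(-5) = 9 + 5*(-1/5) = 9 - 1 = 8)
(16*S)*N = (16*37)*8 = 592*8 = 4736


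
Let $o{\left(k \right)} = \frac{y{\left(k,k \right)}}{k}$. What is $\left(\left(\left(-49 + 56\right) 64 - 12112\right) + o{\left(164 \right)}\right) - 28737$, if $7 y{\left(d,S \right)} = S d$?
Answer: $- \frac{282643}{7} \approx -40378.0$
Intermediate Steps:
$y{\left(d,S \right)} = \frac{S d}{7}$
$o{\left(k \right)} = \frac{k}{7}$ ($o{\left(k \right)} = \frac{\frac{1}{7} k k}{k} = \frac{\frac{1}{7} k^{2}}{k} = \frac{k}{7}$)
$\left(\left(\left(-49 + 56\right) 64 - 12112\right) + o{\left(164 \right)}\right) - 28737 = \left(\left(\left(-49 + 56\right) 64 - 12112\right) + \frac{1}{7} \cdot 164\right) - 28737 = \left(\left(7 \cdot 64 - 12112\right) + \frac{164}{7}\right) - 28737 = \left(\left(448 - 12112\right) + \frac{164}{7}\right) - 28737 = \left(-11664 + \frac{164}{7}\right) - 28737 = - \frac{81484}{7} - 28737 = - \frac{282643}{7}$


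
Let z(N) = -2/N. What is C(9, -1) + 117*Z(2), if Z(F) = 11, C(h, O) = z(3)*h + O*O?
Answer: 1282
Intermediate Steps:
C(h, O) = O² - 2*h/3 (C(h, O) = (-2/3)*h + O*O = (-2*⅓)*h + O² = -2*h/3 + O² = O² - 2*h/3)
C(9, -1) + 117*Z(2) = ((-1)² - ⅔*9) + 117*11 = (1 - 6) + 1287 = -5 + 1287 = 1282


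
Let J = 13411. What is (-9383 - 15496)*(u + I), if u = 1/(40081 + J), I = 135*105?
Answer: -18864479383779/53492 ≈ -3.5266e+8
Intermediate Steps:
I = 14175
u = 1/53492 (u = 1/(40081 + 13411) = 1/53492 ≈ 1.8694e-5)
(-9383 - 15496)*(u + I) = (-9383 - 15496)*(1/53492 + 14175) = -24879*758249101/53492 = -18864479383779/53492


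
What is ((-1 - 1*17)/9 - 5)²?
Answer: 49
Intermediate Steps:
((-1 - 1*17)/9 - 5)² = ((-1 - 17)*(⅑) - 5)² = (-18*⅑ - 5)² = (-2 - 5)² = (-7)² = 49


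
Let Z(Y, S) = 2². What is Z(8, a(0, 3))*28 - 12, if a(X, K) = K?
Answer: 100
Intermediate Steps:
Z(Y, S) = 4
Z(8, a(0, 3))*28 - 12 = 4*28 - 12 = 112 - 12 = 100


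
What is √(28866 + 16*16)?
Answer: √29122 ≈ 170.65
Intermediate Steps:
√(28866 + 16*16) = √(28866 + 256) = √29122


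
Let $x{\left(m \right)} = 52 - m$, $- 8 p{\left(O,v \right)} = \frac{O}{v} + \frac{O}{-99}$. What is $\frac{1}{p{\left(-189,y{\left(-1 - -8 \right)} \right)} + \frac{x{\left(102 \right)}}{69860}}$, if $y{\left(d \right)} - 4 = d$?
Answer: $\frac{76846}{146651} \approx 0.52401$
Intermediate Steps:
$y{\left(d \right)} = 4 + d$
$p{\left(O,v \right)} = \frac{O}{792} - \frac{O}{8 v}$ ($p{\left(O,v \right)} = - \frac{\frac{O}{v} + \frac{O}{-99}}{8} = - \frac{\frac{O}{v} + O \left(- \frac{1}{99}\right)}{8} = - \frac{\frac{O}{v} - \frac{O}{99}}{8} = - \frac{- \frac{O}{99} + \frac{O}{v}}{8} = \frac{O}{792} - \frac{O}{8 v}$)
$\frac{1}{p{\left(-189,y{\left(-1 - -8 \right)} \right)} + \frac{x{\left(102 \right)}}{69860}} = \frac{1}{\frac{1}{792} \left(-189\right) \frac{1}{4 - -7} \left(-99 + \left(4 - -7\right)\right) + \frac{52 - 102}{69860}} = \frac{1}{\frac{1}{792} \left(-189\right) \frac{1}{4 + \left(-1 + 8\right)} \left(-99 + \left(4 + \left(-1 + 8\right)\right)\right) + \left(52 - 102\right) \frac{1}{69860}} = \frac{1}{\frac{1}{792} \left(-189\right) \frac{1}{4 + 7} \left(-99 + \left(4 + 7\right)\right) - \frac{5}{6986}} = \frac{1}{\frac{1}{792} \left(-189\right) \frac{1}{11} \left(-99 + 11\right) - \frac{5}{6986}} = \frac{1}{\frac{1}{792} \left(-189\right) \frac{1}{11} \left(-88\right) - \frac{5}{6986}} = \frac{1}{\frac{21}{11} - \frac{5}{6986}} = \frac{1}{\frac{146651}{76846}} = \frac{76846}{146651}$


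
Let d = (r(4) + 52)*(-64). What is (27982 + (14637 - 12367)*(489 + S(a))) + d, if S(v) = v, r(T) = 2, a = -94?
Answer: 921176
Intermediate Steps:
d = -3456 (d = (2 + 52)*(-64) = 54*(-64) = -3456)
(27982 + (14637 - 12367)*(489 + S(a))) + d = (27982 + (14637 - 12367)*(489 - 94)) - 3456 = (27982 + 2270*395) - 3456 = (27982 + 896650) - 3456 = 924632 - 3456 = 921176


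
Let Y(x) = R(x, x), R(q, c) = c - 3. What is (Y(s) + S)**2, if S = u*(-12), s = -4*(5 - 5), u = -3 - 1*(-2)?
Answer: 81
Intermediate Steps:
u = -1 (u = -3 + 2 = -1)
s = 0 (s = -4*0 = 0)
R(q, c) = -3 + c
Y(x) = -3 + x
S = 12 (S = -1*(-12) = 12)
(Y(s) + S)**2 = ((-3 + 0) + 12)**2 = (-3 + 12)**2 = 9**2 = 81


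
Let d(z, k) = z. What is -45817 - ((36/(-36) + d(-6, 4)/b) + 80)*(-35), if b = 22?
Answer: -473677/11 ≈ -43062.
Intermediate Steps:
-45817 - ((36/(-36) + d(-6, 4)/b) + 80)*(-35) = -45817 - ((36/(-36) - 6/22) + 80)*(-35) = -45817 - ((36*(-1/36) - 6*1/22) + 80)*(-35) = -45817 - ((-1 - 3/11) + 80)*(-35) = -45817 - (-14/11 + 80)*(-35) = -45817 - 866*(-35)/11 = -45817 - 1*(-30310/11) = -45817 + 30310/11 = -473677/11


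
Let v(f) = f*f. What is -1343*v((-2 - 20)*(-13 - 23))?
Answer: -842415552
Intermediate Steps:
v(f) = f²
-1343*v((-2 - 20)*(-13 - 23)) = -1343*(-13 - 23)²*(-2 - 20)² = -1343*(-22*(-36))² = -1343*792² = -1343*627264 = -842415552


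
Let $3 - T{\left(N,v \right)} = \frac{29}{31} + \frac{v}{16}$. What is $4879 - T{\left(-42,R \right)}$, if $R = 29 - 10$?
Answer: $\frac{2419549}{496} \approx 4878.1$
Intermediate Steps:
$R = 19$ ($R = 29 - 10 = 19$)
$T{\left(N,v \right)} = \frac{64}{31} - \frac{v}{16}$ ($T{\left(N,v \right)} = 3 - \left(\frac{29}{31} + \frac{v}{16}\right) = \frac{64}{31} - \frac{v}{16}$)
$4879 - T{\left(-42,R \right)} = 4879 - \left(\frac{64}{31} - \frac{19}{16}\right) = 4879 - \frac{435}{496} = \frac{2419549}{496}$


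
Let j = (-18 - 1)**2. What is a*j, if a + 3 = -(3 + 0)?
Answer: -2166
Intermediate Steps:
j = 361 (j = (-19)**2 = 361)
a = -6 (a = -3 - (3 + 0) = -3 - 1*3 = -3 - 3 = -6)
a*j = -6*361 = -2166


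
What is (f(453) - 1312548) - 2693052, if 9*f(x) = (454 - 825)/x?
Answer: -16330831571/4077 ≈ -4.0056e+6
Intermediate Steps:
f(x) = -371/(9*x) (f(x) = ((454 - 825)/x)/9 = (-371/x)/9 = -371/(9*x))
(f(453) - 1312548) - 2693052 = (-371/9/453 - 1312548) - 2693052 = (-371/9*1/453 - 1312548) - 2693052 = (-371/4077 - 1312548) - 2693052 = -5351258567/4077 - 2693052 = -16330831571/4077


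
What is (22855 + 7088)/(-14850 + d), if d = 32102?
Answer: 29943/17252 ≈ 1.7356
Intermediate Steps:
(22855 + 7088)/(-14850 + d) = (22855 + 7088)/(-14850 + 32102) = 29943/17252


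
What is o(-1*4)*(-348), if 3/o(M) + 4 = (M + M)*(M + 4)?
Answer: 261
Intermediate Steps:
o(M) = 3/(-4 + 2*M*(4 + M)) (o(M) = 3/(-4 + (M + M)*(M + 4)) = 3/(-4 + (2*M)*(4 + M)) = 3/(-4 + 2*M*(4 + M)))
o(-1*4)*(-348) = (3/(2*(-2 + (-1*4)**2 + 4*(-1*4))))*(-348) = (3/(2*(-2 + (-4)**2 + 4*(-4))))*(-348) = (3/(2*(-2 + 16 - 16)))*(-348) = ((3/2)/(-2))*(-348) = ((3/2)*(-1/2))*(-348) = -3/4*(-348) = 261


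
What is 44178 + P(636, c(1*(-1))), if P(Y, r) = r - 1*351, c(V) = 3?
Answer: 43830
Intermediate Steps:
P(Y, r) = -351 + r (P(Y, r) = r - 351 = -351 + r)
44178 + P(636, c(1*(-1))) = 44178 + (-351 + 3) = 44178 - 348 = 43830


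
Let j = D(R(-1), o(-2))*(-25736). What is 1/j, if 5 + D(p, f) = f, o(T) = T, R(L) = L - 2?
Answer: 1/180152 ≈ 5.5509e-6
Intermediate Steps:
R(L) = -2 + L
D(p, f) = -5 + f
j = 180152 (j = (-5 - 2)*(-25736) = -7*(-25736) = 180152)
1/j = 1/180152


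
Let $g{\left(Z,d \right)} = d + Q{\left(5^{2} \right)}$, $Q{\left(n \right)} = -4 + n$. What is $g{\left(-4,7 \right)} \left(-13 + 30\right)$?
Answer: $476$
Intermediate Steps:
$g{\left(Z,d \right)} = 21 + d$ ($g{\left(Z,d \right)} = d - \left(4 - 5^{2}\right) = d + \left(-4 + 25\right) = d + 21 = 21 + d$)
$g{\left(-4,7 \right)} \left(-13 + 30\right) = \left(21 + 7\right) \left(-13 + 30\right) = 28 \cdot 17 = 476$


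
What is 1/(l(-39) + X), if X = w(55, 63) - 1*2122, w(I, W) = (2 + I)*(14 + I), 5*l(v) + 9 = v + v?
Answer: 5/8968 ≈ 0.00055754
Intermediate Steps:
l(v) = -9/5 + 2*v/5 (l(v) = -9/5 + (v + v)/5 = -9/5 + (2*v)/5 = -9/5 + 2*v/5)
X = 1811 (X = (28 + 55² + 16*55) - 1*2122 = (28 + 3025 + 880) - 2122 = 3933 - 2122 = 1811)
1/(l(-39) + X) = 1/((-9/5 + (⅖)*(-39)) + 1811) = 1/((-9/5 - 78/5) + 1811) = 1/(-87/5 + 1811) = 1/(8968/5) = 5/8968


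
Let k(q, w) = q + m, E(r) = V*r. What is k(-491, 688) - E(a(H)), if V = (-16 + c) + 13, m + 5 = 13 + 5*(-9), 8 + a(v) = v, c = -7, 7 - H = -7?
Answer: -468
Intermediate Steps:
H = 14 (H = 7 - 1*(-7) = 7 + 7 = 14)
a(v) = -8 + v
m = -37 (m = -5 + (13 + 5*(-9)) = -5 + (13 - 45) = -5 - 32 = -37)
V = -10 (V = (-16 - 7) + 13 = -23 + 13 = -10)
E(r) = -10*r
k(q, w) = -37 + q (k(q, w) = q - 37 = -37 + q)
k(-491, 688) - E(a(H)) = (-37 - 491) - (-10)*(-8 + 14) = -528 - (-10)*6 = -528 - 1*(-60) = -528 + 60 = -468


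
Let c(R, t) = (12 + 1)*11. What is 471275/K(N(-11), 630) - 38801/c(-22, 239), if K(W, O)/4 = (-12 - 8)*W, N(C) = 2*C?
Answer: -16317/4576 ≈ -3.5658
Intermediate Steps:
c(R, t) = 143 (c(R, t) = 13*11 = 143)
K(W, O) = -80*W (K(W, O) = 4*((-12 - 8)*W) = 4*(-20*W) = -80*W)
471275/K(N(-11), 630) - 38801/c(-22, 239) = 471275/((-160*(-11))) - 38801/143 = 471275/((-80*(-22))) - 38801*1/143 = 471275/1760 - 38801/143 = 471275*(1/1760) - 38801/143 = 94255/352 - 38801/143 = -16317/4576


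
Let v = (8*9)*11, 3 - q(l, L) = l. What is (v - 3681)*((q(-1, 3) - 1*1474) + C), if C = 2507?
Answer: -2995893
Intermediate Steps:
q(l, L) = 3 - l
v = 792 (v = 72*11 = 792)
(v - 3681)*((q(-1, 3) - 1*1474) + C) = (792 - 3681)*(((3 - 1*(-1)) - 1*1474) + 2507) = -2889*(((3 + 1) - 1474) + 2507) = -2889*((4 - 1474) + 2507) = -2889*(-1470 + 2507) = -2889*1037 = -2995893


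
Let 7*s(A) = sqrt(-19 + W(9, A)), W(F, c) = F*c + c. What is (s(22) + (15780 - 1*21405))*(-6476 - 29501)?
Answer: 202370625 - 35977*sqrt(201)/7 ≈ 2.0230e+8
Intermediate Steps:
W(F, c) = c + F*c
s(A) = sqrt(-19 + 10*A)/7 (s(A) = sqrt(-19 + A*(1 + 9))/7 = sqrt(-19 + A*10)/7 = sqrt(-19 + 10*A)/7)
(s(22) + (15780 - 1*21405))*(-6476 - 29501) = (sqrt(-19 + 10*22)/7 + (15780 - 1*21405))*(-6476 - 29501) = (sqrt(-19 + 220)/7 + (15780 - 21405))*(-35977) = (sqrt(201)/7 - 5625)*(-35977) = (-5625 + sqrt(201)/7)*(-35977) = 202370625 - 35977*sqrt(201)/7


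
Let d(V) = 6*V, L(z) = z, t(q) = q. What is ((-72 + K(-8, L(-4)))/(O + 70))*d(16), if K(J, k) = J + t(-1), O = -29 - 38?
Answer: -2592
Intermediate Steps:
O = -67
K(J, k) = -1 + J (K(J, k) = J - 1 = -1 + J)
((-72 + K(-8, L(-4)))/(O + 70))*d(16) = ((-72 + (-1 - 8))/(-67 + 70))*(6*16) = ((-72 - 9)/3)*96 = -81*⅓*96 = -27*96 = -2592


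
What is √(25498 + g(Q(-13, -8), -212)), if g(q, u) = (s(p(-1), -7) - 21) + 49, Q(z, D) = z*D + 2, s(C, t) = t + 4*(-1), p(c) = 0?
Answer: 27*√35 ≈ 159.73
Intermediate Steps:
s(C, t) = -4 + t (s(C, t) = t - 4 = -4 + t)
Q(z, D) = 2 + D*z (Q(z, D) = D*z + 2 = 2 + D*z)
g(q, u) = 17 (g(q, u) = ((-4 - 7) - 21) + 49 = (-11 - 21) + 49 = -32 + 49 = 17)
√(25498 + g(Q(-13, -8), -212)) = √(25498 + 17) = √25515 = 27*√35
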